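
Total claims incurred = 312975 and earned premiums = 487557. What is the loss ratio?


Loss ratio = claims / premiums
= 312975 / 487557
= 0.6419


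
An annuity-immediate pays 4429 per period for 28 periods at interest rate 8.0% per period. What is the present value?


PV = PMT * (1 - (1+i)^(-n)) / i
= 4429 * (1 - (1+0.08)^(-28)) / 0.08
= 4429 * (1 - 0.115914) / 0.08
= 4429 * 11.051078
= 48945.2266


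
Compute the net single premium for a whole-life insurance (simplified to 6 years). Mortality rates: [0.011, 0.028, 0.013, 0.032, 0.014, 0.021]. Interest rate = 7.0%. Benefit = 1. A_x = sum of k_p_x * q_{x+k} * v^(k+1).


v = 0.934579
Year 0: k_p_x=1.0, q=0.011, term=0.01028
Year 1: k_p_x=0.989, q=0.028, term=0.024187
Year 2: k_p_x=0.961308, q=0.013, term=0.010201
Year 3: k_p_x=0.948811, q=0.032, term=0.023163
Year 4: k_p_x=0.918449, q=0.014, term=0.009168
Year 5: k_p_x=0.905591, q=0.021, term=0.012672
A_x = 0.0897


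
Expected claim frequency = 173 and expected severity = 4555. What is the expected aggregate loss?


E[S] = E[N] * E[X]
= 173 * 4555
= 788015


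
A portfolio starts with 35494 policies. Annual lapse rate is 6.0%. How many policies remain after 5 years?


remaining = initial * (1 - lapse)^years
= 35494 * (1 - 0.06)^5
= 35494 * 0.733904
= 26049.1894


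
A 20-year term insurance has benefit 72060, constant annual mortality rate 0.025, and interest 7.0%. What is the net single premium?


NSP = benefit * sum_{k=0}^{n-1} k_p_x * q * v^(k+1)
With constant q=0.025, v=0.934579
Sum = 0.222172
NSP = 72060 * 0.222172
= 16009.7229


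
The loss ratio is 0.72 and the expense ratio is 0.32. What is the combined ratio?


Combined ratio = loss ratio + expense ratio
= 0.72 + 0.32
= 1.04


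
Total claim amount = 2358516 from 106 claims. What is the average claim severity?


severity = total / number
= 2358516 / 106
= 22250.1509


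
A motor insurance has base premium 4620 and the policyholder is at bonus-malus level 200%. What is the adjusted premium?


adjusted = base * BM_level / 100
= 4620 * 200 / 100
= 4620 * 2.0
= 9240.0


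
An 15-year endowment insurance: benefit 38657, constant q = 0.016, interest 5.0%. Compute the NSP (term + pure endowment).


Term component = 5832.3074
Pure endowment = 15_p_x * v^15 * benefit = 0.785103 * 0.481017 * 38657 = 14598.7321
NSP = 20431.0394


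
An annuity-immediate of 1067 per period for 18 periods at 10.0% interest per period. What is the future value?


FV = PMT * ((1+i)^n - 1) / i
= 1067 * ((1.1)^18 - 1) / 0.1
= 1067 * (5.559917 - 1) / 0.1
= 48654.3177


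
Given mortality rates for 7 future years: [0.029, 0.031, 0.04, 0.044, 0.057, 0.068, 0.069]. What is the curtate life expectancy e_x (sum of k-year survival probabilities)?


e_x = sum_{k=1}^{n} k_p_x
k_p_x values:
  1_p_x = 0.971
  2_p_x = 0.940899
  3_p_x = 0.903263
  4_p_x = 0.863519
  5_p_x = 0.814299
  6_p_x = 0.758927
  7_p_x = 0.706561
e_x = 5.9585


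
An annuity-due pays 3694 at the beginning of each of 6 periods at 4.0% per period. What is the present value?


PV_due = PMT * (1-(1+i)^(-n))/i * (1+i)
PV_immediate = 19364.4535
PV_due = 19364.4535 * 1.04
= 20139.0317


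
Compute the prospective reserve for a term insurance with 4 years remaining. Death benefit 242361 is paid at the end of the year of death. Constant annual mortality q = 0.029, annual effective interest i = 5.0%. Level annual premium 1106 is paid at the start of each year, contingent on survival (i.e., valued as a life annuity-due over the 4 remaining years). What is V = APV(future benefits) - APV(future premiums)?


v = 1/(1+i) = 0.952381
APV(future benefits) per unit = sum_{k=0}^{3} k_p_x * q * v^(k+1) = 0.098622
APV(future benefits) = 242361 * 0.098622 = 23902.0734
Life annuity-due factor ä_{x:4} = sum_{k=0}^{3} k_p_x * v^k = 3.570789
APV(future premiums) = 1106 * 3.570789 = 3949.2922
V = 23902.0734 - 3949.2922
= 19952.7812


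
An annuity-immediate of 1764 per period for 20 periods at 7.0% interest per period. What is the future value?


FV = PMT * ((1+i)^n - 1) / i
= 1764 * ((1.07)^20 - 1) / 0.07
= 1764 * (3.869684 - 1) / 0.07
= 72316.0485


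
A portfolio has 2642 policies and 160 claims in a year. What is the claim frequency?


frequency = claims / policies
= 160 / 2642
= 0.0606


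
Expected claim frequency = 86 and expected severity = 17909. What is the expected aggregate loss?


E[S] = E[N] * E[X]
= 86 * 17909
= 1.5402e+06


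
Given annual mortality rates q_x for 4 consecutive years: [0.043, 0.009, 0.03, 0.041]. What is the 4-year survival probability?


p_k = 1 - q_k for each year
Survival = product of (1 - q_k)
= 0.957 * 0.991 * 0.97 * 0.959
= 0.8822


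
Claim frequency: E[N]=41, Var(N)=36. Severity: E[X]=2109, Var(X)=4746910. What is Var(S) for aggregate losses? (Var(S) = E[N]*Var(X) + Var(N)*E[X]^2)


Var(S) = E[N]*Var(X) + Var(N)*E[X]^2
= 41*4746910 + 36*2109^2
= 194623310 + 160123716
= 3.5475e+08


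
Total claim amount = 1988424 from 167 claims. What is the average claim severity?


severity = total / number
= 1988424 / 167
= 11906.7305


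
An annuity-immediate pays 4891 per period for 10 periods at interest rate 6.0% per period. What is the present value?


PV = PMT * (1 - (1+i)^(-n)) / i
= 4891 * (1 - (1+0.06)^(-10)) / 0.06
= 4891 * (1 - 0.558395) / 0.06
= 4891 * 7.360087
= 35998.1858


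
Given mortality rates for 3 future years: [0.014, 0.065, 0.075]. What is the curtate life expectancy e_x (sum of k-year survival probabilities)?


e_x = sum_{k=1}^{n} k_p_x
k_p_x values:
  1_p_x = 0.986
  2_p_x = 0.92191
  3_p_x = 0.852767
e_x = 2.7607


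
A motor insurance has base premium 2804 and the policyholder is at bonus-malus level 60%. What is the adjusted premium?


adjusted = base * BM_level / 100
= 2804 * 60 / 100
= 2804 * 0.6
= 1682.4


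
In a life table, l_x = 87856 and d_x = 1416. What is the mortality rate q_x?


q_x = d_x / l_x
= 1416 / 87856
= 0.0161


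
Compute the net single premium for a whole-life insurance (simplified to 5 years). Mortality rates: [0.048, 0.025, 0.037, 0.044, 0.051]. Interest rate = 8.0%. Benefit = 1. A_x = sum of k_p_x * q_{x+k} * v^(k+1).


v = 0.925926
Year 0: k_p_x=1.0, q=0.048, term=0.044444
Year 1: k_p_x=0.952, q=0.025, term=0.020405
Year 2: k_p_x=0.9282, q=0.037, term=0.027263
Year 3: k_p_x=0.893857, q=0.044, term=0.028908
Year 4: k_p_x=0.854527, q=0.051, term=0.02966
A_x = 0.1507


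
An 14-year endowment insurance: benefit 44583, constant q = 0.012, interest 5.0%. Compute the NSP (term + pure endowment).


Term component = 4948.4757
Pure endowment = 14_p_x * v^14 * benefit = 0.844495 * 0.505068 * 44583 = 19015.8755
NSP = 23964.3512


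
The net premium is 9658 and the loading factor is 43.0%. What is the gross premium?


Gross = net * (1 + loading)
= 9658 * (1 + 0.43)
= 9658 * 1.43
= 13810.94


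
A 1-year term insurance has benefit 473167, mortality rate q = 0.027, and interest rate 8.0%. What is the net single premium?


NSP = benefit * q * v
v = 1/(1+i) = 0.925926
NSP = 473167 * 0.027 * 0.925926
= 11829.175


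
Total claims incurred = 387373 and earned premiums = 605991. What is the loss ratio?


Loss ratio = claims / premiums
= 387373 / 605991
= 0.6392


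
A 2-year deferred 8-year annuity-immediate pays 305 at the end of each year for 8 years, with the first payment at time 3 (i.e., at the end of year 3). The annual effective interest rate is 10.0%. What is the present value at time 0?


PV at time 2 of the 8-year annuity-immediate:
a_n = 305 * (1-(1+0.1)^(-8))/0.1 = 1627.1525
Discount back 2 years to time 0:
PV = 1627.1525 * (1+0.1)^(-2)
= 1627.1525 * 0.826446
= 1344.7541


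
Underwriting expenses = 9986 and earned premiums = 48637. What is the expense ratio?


Expense ratio = expenses / premiums
= 9986 / 48637
= 0.2053


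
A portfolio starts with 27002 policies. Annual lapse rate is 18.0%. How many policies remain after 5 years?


remaining = initial * (1 - lapse)^years
= 27002 * (1 - 0.18)^5
= 27002 * 0.37074
= 10010.7172


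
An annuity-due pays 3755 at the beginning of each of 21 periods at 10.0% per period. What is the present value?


PV_due = PMT * (1-(1+i)^(-n))/i * (1+i)
PV_immediate = 32475.8471
PV_due = 32475.8471 * 1.1
= 35723.4318


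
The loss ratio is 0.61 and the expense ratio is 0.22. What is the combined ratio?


Combined ratio = loss ratio + expense ratio
= 0.61 + 0.22
= 0.83


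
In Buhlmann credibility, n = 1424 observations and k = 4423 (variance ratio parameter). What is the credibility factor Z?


Z = n / (n + k)
= 1424 / (1424 + 4423)
= 1424 / 5847
= 0.2435


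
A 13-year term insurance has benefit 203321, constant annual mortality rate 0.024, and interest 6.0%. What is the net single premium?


NSP = benefit * sum_{k=0}^{n-1} k_p_x * q * v^(k+1)
With constant q=0.024, v=0.943396
Sum = 0.188035
NSP = 203321 * 0.188035
= 38231.4248


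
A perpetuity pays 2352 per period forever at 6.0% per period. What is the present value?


PV = PMT / i
= 2352 / 0.06
= 39200.0


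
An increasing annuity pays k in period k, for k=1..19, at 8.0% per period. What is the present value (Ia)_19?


(Ia)_n = sum_{k=1}^{n} k * v^k, v = 1/(1+i)
v = 0.925926
Sum computed term by term:
(Ia)_19 = 74.617


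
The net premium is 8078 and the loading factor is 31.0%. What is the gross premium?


Gross = net * (1 + loading)
= 8078 * (1 + 0.31)
= 8078 * 1.31
= 10582.18


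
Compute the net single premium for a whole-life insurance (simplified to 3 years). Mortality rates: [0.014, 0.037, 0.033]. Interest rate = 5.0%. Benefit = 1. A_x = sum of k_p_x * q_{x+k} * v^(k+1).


v = 0.952381
Year 0: k_p_x=1.0, q=0.014, term=0.013333
Year 1: k_p_x=0.986, q=0.037, term=0.03309
Year 2: k_p_x=0.949518, q=0.033, term=0.027068
A_x = 0.0735


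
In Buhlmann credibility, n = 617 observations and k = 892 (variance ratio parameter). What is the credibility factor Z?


Z = n / (n + k)
= 617 / (617 + 892)
= 617 / 1509
= 0.4089


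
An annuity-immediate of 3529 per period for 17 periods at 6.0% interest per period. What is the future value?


FV = PMT * ((1+i)^n - 1) / i
= 3529 * ((1.06)^17 - 1) / 0.06
= 3529 * (2.692773 - 1) / 0.06
= 99563.2527


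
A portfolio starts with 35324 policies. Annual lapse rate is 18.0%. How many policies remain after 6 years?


remaining = initial * (1 - lapse)^years
= 35324 * (1 - 0.18)^6
= 35324 * 0.304007
= 10738.7317


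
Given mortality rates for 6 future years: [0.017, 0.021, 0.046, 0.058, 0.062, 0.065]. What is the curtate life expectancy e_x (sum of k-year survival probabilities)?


e_x = sum_{k=1}^{n} k_p_x
k_p_x values:
  1_p_x = 0.983
  2_p_x = 0.962357
  3_p_x = 0.918089
  4_p_x = 0.864839
  5_p_x = 0.811219
  6_p_x = 0.75849
e_x = 5.298


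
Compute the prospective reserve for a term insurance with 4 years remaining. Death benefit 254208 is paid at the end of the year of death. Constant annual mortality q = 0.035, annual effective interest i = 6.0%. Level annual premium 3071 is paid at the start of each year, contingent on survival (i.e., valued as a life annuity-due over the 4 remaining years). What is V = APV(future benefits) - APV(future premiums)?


v = 1/(1+i) = 0.943396
APV(future benefits) per unit = sum_{k=0}^{3} k_p_x * q * v^(k+1) = 0.115357
APV(future benefits) = 254208 * 0.115357 = 29324.7059
Life annuity-due factor ä_{x:4} = sum_{k=0}^{3} k_p_x * v^k = 3.493673
APV(future premiums) = 3071 * 3.493673 = 10729.0703
V = 29324.7059 - 10729.0703
= 18595.6357


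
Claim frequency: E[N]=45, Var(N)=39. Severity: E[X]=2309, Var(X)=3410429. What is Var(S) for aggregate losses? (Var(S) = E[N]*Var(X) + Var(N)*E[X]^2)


Var(S) = E[N]*Var(X) + Var(N)*E[X]^2
= 45*3410429 + 39*2309^2
= 153469305 + 207927759
= 3.6140e+08


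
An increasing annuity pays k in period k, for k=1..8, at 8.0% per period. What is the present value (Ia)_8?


(Ia)_n = sum_{k=1}^{n} k * v^k, v = 1/(1+i)
v = 0.925926
Sum computed term by term:
(Ia)_8 = 23.5527


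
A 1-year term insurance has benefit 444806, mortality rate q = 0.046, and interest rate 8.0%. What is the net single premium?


NSP = benefit * q * v
v = 1/(1+i) = 0.925926
NSP = 444806 * 0.046 * 0.925926
= 18945.4407


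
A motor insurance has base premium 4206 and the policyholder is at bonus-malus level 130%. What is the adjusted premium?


adjusted = base * BM_level / 100
= 4206 * 130 / 100
= 4206 * 1.3
= 5467.8


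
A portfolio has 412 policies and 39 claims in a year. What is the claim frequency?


frequency = claims / policies
= 39 / 412
= 0.0947


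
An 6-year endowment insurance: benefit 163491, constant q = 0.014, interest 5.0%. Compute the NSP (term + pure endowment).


Term component = 11240.9945
Pure endowment = 6_p_x * v^6 * benefit = 0.918886 * 0.746215 * 163491 = 112103.5964
NSP = 123344.5909


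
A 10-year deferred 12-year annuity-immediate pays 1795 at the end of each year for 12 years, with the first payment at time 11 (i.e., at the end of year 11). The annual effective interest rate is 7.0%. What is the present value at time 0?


PV at time 10 of the 12-year annuity-immediate:
a_n = 1795 * (1-(1+0.07)^(-12))/0.07 = 14257.1219
Discount back 10 years to time 0:
PV = 14257.1219 * (1+0.07)^(-10)
= 14257.1219 * 0.508349
= 7247.5978


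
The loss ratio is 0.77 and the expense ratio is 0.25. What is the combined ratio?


Combined ratio = loss ratio + expense ratio
= 0.77 + 0.25
= 1.02


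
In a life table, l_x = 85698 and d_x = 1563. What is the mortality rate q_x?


q_x = d_x / l_x
= 1563 / 85698
= 0.0182


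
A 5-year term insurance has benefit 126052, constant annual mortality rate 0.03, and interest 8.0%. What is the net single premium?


NSP = benefit * sum_{k=0}^{n-1} k_p_x * q * v^(k+1)
With constant q=0.03, v=0.925926
Sum = 0.113335
NSP = 126052 * 0.113335
= 14286.0479


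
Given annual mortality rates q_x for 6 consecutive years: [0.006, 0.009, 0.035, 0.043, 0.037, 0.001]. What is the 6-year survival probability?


p_k = 1 - q_k for each year
Survival = product of (1 - q_k)
= 0.994 * 0.991 * 0.965 * 0.957 * 0.963 * 0.999
= 0.8752


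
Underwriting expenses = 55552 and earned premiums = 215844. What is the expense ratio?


Expense ratio = expenses / premiums
= 55552 / 215844
= 0.2574


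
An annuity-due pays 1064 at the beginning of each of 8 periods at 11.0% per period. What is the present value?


PV_due = PMT * (1-(1+i)^(-n))/i * (1+i)
PV_immediate = 5475.4746
PV_due = 5475.4746 * 1.11
= 6077.7768


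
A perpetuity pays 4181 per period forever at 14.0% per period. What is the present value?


PV = PMT / i
= 4181 / 0.14
= 29864.2857


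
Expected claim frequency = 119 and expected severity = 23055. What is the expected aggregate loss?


E[S] = E[N] * E[X]
= 119 * 23055
= 2.7435e+06


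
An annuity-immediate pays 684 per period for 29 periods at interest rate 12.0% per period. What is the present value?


PV = PMT * (1 - (1+i)^(-n)) / i
= 684 * (1 - (1+0.12)^(-29)) / 0.12
= 684 * (1 - 0.037383) / 0.12
= 684 * 8.021806
= 5486.9153


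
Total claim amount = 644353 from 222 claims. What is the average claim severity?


severity = total / number
= 644353 / 222
= 2902.491


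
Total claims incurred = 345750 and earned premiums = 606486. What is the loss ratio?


Loss ratio = claims / premiums
= 345750 / 606486
= 0.5701


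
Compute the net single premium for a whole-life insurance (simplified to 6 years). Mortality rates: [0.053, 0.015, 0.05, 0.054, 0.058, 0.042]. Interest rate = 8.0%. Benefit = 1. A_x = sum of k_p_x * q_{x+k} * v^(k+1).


v = 0.925926
Year 0: k_p_x=1.0, q=0.053, term=0.049074
Year 1: k_p_x=0.947, q=0.015, term=0.012178
Year 2: k_p_x=0.932795, q=0.05, term=0.037024
Year 3: k_p_x=0.886155, q=0.054, term=0.035173
Year 4: k_p_x=0.838303, q=0.058, term=0.033091
Year 5: k_p_x=0.789681, q=0.042, term=0.020901
A_x = 0.1874


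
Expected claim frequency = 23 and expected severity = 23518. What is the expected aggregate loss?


E[S] = E[N] * E[X]
= 23 * 23518
= 540914


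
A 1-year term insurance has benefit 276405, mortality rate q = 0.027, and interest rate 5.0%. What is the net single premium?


NSP = benefit * q * v
v = 1/(1+i) = 0.952381
NSP = 276405 * 0.027 * 0.952381
= 7107.5571


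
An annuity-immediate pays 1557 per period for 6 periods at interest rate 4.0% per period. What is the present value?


PV = PMT * (1 - (1+i)^(-n)) / i
= 1557 * (1 - (1+0.04)^(-6)) / 0.04
= 1557 * (1 - 0.790315) / 0.04
= 1557 * 5.242137
= 8162.0071


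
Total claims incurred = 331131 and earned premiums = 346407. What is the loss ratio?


Loss ratio = claims / premiums
= 331131 / 346407
= 0.9559


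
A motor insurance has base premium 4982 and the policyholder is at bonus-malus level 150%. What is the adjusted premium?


adjusted = base * BM_level / 100
= 4982 * 150 / 100
= 4982 * 1.5
= 7473.0


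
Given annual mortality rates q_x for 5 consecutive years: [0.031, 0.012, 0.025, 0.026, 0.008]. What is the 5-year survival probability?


p_k = 1 - q_k for each year
Survival = product of (1 - q_k)
= 0.969 * 0.988 * 0.975 * 0.974 * 0.992
= 0.9019


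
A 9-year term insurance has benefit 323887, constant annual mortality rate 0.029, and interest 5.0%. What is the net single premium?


NSP = benefit * sum_{k=0}^{n-1} k_p_x * q * v^(k+1)
With constant q=0.029, v=0.952381
Sum = 0.18552
NSP = 323887 * 0.18552
= 60087.5811


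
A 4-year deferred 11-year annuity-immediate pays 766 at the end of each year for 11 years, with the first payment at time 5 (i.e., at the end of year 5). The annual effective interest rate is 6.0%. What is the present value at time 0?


PV at time 4 of the 11-year annuity-immediate:
a_n = 766 * (1-(1+0.06)^(-11))/0.06 = 6041.3459
Discount back 4 years to time 0:
PV = 6041.3459 * (1+0.06)^(-4)
= 6041.3459 * 0.792094
= 4785.3118


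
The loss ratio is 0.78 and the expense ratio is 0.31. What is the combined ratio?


Combined ratio = loss ratio + expense ratio
= 0.78 + 0.31
= 1.09


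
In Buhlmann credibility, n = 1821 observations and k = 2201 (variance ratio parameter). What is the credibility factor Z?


Z = n / (n + k)
= 1821 / (1821 + 2201)
= 1821 / 4022
= 0.4528


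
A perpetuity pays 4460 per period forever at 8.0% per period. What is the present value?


PV = PMT / i
= 4460 / 0.08
= 55750.0


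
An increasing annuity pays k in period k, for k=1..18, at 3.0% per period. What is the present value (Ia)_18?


(Ia)_n = sum_{k=1}^{n} k * v^k, v = 1/(1+i)
v = 0.970874
Sum computed term by term:
(Ia)_18 = 119.7672


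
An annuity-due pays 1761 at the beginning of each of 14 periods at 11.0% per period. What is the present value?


PV_due = PMT * (1-(1+i)^(-n))/i * (1+i)
PV_immediate = 12295.0647
PV_due = 12295.0647 * 1.11
= 13647.5218


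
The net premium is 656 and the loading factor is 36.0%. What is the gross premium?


Gross = net * (1 + loading)
= 656 * (1 + 0.36)
= 656 * 1.36
= 892.16


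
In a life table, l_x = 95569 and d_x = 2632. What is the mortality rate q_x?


q_x = d_x / l_x
= 2632 / 95569
= 0.0275


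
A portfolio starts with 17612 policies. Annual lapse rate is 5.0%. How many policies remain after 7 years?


remaining = initial * (1 - lapse)^years
= 17612 * (1 - 0.05)^7
= 17612 * 0.698337
= 12299.1165


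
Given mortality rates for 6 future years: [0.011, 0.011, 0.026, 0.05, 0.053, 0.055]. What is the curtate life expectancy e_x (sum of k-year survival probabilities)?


e_x = sum_{k=1}^{n} k_p_x
k_p_x values:
  1_p_x = 0.989
  2_p_x = 0.978121
  3_p_x = 0.95269
  4_p_x = 0.905055
  5_p_x = 0.857087
  6_p_x = 0.809948
e_x = 5.4919


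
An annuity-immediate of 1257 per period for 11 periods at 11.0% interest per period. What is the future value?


FV = PMT * ((1+i)^n - 1) / i
= 1257 * ((1.11)^11 - 1) / 0.11
= 1257 * (3.151757 - 1) / 0.11
= 24588.7174


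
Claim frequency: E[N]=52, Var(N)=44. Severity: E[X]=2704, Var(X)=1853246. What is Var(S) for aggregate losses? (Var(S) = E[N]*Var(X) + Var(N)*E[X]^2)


Var(S) = E[N]*Var(X) + Var(N)*E[X]^2
= 52*1853246 + 44*2704^2
= 96368792 + 321711104
= 4.1808e+08


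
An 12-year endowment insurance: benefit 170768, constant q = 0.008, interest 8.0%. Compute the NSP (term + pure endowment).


Term component = 9925.9007
Pure endowment = 12_p_x * v^12 * benefit = 0.908113 * 0.397114 * 170768 = 61583.0922
NSP = 71508.9929


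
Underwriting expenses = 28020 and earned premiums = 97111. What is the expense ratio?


Expense ratio = expenses / premiums
= 28020 / 97111
= 0.2885


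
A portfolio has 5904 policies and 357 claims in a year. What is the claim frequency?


frequency = claims / policies
= 357 / 5904
= 0.0605


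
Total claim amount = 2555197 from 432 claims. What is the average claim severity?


severity = total / number
= 2555197 / 432
= 5914.8079


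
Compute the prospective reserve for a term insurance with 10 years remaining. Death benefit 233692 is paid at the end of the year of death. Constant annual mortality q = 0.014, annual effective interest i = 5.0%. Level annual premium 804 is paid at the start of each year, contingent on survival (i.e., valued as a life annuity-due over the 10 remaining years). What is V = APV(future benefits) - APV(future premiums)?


v = 1/(1+i) = 0.952381
APV(future benefits) per unit = sum_{k=0}^{9} k_p_x * q * v^(k+1) = 0.102116
APV(future benefits) = 233692 * 0.102116 = 23863.7519
Life annuity-due factor ä_{x:10} = sum_{k=0}^{9} k_p_x * v^k = 7.658719
APV(future premiums) = 804 * 7.658719 = 6157.6102
V = 23863.7519 - 6157.6102
= 17706.1417


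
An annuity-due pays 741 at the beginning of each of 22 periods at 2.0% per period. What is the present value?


PV_due = PMT * (1-(1+i)^(-n))/i * (1+i)
PV_immediate = 13084.6137
PV_due = 13084.6137 * 1.02
= 13346.306


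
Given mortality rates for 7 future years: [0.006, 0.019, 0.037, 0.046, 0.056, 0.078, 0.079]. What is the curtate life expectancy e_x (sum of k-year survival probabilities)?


e_x = sum_{k=1}^{n} k_p_x
k_p_x values:
  1_p_x = 0.994
  2_p_x = 0.975114
  3_p_x = 0.939035
  4_p_x = 0.895839
  5_p_x = 0.845672
  6_p_x = 0.77971
  7_p_x = 0.718113
e_x = 6.1475


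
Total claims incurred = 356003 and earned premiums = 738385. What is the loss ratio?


Loss ratio = claims / premiums
= 356003 / 738385
= 0.4821


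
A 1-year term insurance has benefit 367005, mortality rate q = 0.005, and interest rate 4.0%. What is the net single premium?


NSP = benefit * q * v
v = 1/(1+i) = 0.961538
NSP = 367005 * 0.005 * 0.961538
= 1764.4471


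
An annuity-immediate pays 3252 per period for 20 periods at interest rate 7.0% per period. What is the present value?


PV = PMT * (1 - (1+i)^(-n)) / i
= 3252 * (1 - (1+0.07)^(-20)) / 0.07
= 3252 * (1 - 0.258419) / 0.07
= 3252 * 10.594014
= 34451.7343


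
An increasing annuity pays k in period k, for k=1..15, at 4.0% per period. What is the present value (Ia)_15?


(Ia)_n = sum_{k=1}^{n} k * v^k, v = 1/(1+i)
v = 0.961538
Sum computed term by term:
(Ia)_15 = 80.8539


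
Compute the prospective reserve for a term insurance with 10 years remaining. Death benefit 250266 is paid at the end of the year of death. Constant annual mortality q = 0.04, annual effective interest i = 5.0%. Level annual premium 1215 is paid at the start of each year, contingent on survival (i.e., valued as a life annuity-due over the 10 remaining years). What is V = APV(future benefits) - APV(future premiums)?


v = 1/(1+i) = 0.952381
APV(future benefits) per unit = sum_{k=0}^{9} k_p_x * q * v^(k+1) = 0.263045
APV(future benefits) = 250266 * 0.263045 = 65831.1291
Life annuity-due factor ä_{x:10} = sum_{k=0}^{9} k_p_x * v^k = 6.904922
APV(future premiums) = 1215 * 6.904922 = 8389.4799
V = 65831.1291 - 8389.4799
= 57441.6492


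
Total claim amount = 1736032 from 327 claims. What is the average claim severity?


severity = total / number
= 1736032 / 327
= 5308.9664


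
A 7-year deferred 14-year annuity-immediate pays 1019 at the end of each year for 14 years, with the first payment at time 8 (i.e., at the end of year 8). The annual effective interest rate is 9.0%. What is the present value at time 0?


PV at time 7 of the 14-year annuity-immediate:
a_n = 1019 * (1-(1+0.09)^(-14))/0.09 = 7934.0872
Discount back 7 years to time 0:
PV = 7934.0872 * (1+0.09)^(-7)
= 7934.0872 * 0.547034
= 4340.2174


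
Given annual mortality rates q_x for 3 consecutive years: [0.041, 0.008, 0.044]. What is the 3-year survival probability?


p_k = 1 - q_k for each year
Survival = product of (1 - q_k)
= 0.959 * 0.992 * 0.956
= 0.9095


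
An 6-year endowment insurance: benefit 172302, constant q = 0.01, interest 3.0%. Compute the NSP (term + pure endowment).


Term component = 9111.5536
Pure endowment = 6_p_x * v^6 * benefit = 0.94148 * 0.837484 * 172302 = 135855.7855
NSP = 144967.3391


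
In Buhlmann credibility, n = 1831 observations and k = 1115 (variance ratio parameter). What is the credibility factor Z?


Z = n / (n + k)
= 1831 / (1831 + 1115)
= 1831 / 2946
= 0.6215


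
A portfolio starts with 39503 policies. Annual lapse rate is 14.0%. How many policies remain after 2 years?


remaining = initial * (1 - lapse)^years
= 39503 * (1 - 0.14)^2
= 39503 * 0.7396
= 29216.4188


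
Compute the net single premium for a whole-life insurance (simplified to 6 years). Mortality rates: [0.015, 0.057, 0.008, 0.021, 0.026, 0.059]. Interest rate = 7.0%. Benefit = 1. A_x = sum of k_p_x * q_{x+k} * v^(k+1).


v = 0.934579
Year 0: k_p_x=1.0, q=0.015, term=0.014019
Year 1: k_p_x=0.985, q=0.057, term=0.049039
Year 2: k_p_x=0.928855, q=0.008, term=0.006066
Year 3: k_p_x=0.921424, q=0.021, term=0.014762
Year 4: k_p_x=0.902074, q=0.026, term=0.016722
Year 5: k_p_x=0.87862, q=0.059, term=0.034542
A_x = 0.1352


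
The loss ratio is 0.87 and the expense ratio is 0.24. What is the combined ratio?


Combined ratio = loss ratio + expense ratio
= 0.87 + 0.24
= 1.11


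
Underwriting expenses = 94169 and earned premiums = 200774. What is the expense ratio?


Expense ratio = expenses / premiums
= 94169 / 200774
= 0.469


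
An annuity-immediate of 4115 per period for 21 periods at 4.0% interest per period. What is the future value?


FV = PMT * ((1+i)^n - 1) / i
= 4115 * ((1.04)^21 - 1) / 0.04
= 4115 * (2.278768 - 1) / 0.04
= 131553.2651


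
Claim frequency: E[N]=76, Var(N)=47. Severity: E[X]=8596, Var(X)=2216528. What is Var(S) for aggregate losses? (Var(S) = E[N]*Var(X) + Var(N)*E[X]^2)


Var(S) = E[N]*Var(X) + Var(N)*E[X]^2
= 76*2216528 + 47*8596^2
= 168456128 + 3472887152
= 3.6413e+09


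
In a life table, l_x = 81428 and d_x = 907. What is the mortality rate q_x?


q_x = d_x / l_x
= 907 / 81428
= 0.0111


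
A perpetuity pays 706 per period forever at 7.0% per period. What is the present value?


PV = PMT / i
= 706 / 0.07
= 10085.7143


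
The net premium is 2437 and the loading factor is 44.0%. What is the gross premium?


Gross = net * (1 + loading)
= 2437 * (1 + 0.44)
= 2437 * 1.44
= 3509.28


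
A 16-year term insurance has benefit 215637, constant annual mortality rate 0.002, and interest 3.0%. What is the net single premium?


NSP = benefit * sum_{k=0}^{n-1} k_p_x * q * v^(k+1)
With constant q=0.002, v=0.970874
Sum = 0.02478
NSP = 215637 * 0.02478
= 5343.4587


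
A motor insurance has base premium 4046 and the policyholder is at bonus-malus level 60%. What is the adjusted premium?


adjusted = base * BM_level / 100
= 4046 * 60 / 100
= 4046 * 0.6
= 2427.6


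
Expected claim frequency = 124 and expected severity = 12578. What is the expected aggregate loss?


E[S] = E[N] * E[X]
= 124 * 12578
= 1.5597e+06


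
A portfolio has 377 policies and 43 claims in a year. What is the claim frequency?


frequency = claims / policies
= 43 / 377
= 0.1141


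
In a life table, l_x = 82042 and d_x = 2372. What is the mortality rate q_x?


q_x = d_x / l_x
= 2372 / 82042
= 0.0289


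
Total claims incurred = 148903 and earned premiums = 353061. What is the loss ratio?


Loss ratio = claims / premiums
= 148903 / 353061
= 0.4217


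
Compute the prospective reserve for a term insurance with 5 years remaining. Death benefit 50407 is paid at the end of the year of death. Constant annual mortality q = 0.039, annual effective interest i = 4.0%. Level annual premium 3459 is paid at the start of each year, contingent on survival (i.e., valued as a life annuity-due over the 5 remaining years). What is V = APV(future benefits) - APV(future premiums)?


v = 1/(1+i) = 0.961538
APV(future benefits) per unit = sum_{k=0}^{4} k_p_x * q * v^(k+1) = 0.161097
APV(future benefits) = 50407 * 0.161097 = 8120.4314
Life annuity-due factor ä_{x:5} = sum_{k=0}^{4} k_p_x * v^k = 4.295928
APV(future premiums) = 3459 * 4.295928 = 14859.6147
V = 8120.4314 - 14859.6147
= -6739.1832


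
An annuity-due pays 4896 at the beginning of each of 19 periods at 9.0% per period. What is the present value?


PV_due = PMT * (1-(1+i)^(-n))/i * (1+i)
PV_immediate = 43819.762
PV_due = 43819.762 * 1.09
= 47763.5405


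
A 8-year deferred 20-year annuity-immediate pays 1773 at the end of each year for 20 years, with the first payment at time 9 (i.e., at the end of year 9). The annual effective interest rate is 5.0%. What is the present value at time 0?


PV at time 8 of the 20-year annuity-immediate:
a_n = 1773 * (1-(1+0.05)^(-20))/0.05 = 22095.4989
Discount back 8 years to time 0:
PV = 22095.4989 * (1+0.05)^(-8)
= 22095.4989 * 0.676839
= 14955.1034


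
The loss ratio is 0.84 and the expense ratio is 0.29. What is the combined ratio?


Combined ratio = loss ratio + expense ratio
= 0.84 + 0.29
= 1.13


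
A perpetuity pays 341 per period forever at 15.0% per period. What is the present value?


PV = PMT / i
= 341 / 0.15
= 2273.3333


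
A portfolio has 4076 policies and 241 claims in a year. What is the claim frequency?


frequency = claims / policies
= 241 / 4076
= 0.0591


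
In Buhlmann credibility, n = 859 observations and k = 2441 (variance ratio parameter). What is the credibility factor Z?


Z = n / (n + k)
= 859 / (859 + 2441)
= 859 / 3300
= 0.2603


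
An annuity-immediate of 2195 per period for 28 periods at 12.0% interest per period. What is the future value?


FV = PMT * ((1+i)^n - 1) / i
= 2195 * ((1.12)^28 - 1) / 0.12
= 2195 * (23.883866 - 1) / 0.12
= 418584.0578


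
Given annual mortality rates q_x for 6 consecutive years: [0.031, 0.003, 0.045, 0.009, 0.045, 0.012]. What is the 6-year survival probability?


p_k = 1 - q_k for each year
Survival = product of (1 - q_k)
= 0.969 * 0.997 * 0.955 * 0.991 * 0.955 * 0.988
= 0.8627


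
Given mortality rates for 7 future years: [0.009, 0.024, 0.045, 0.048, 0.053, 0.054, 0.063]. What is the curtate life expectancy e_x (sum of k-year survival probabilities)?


e_x = sum_{k=1}^{n} k_p_x
k_p_x values:
  1_p_x = 0.991
  2_p_x = 0.967216
  3_p_x = 0.923691
  4_p_x = 0.879354
  5_p_x = 0.832748
  6_p_x = 0.78778
  7_p_x = 0.73815
e_x = 6.1199


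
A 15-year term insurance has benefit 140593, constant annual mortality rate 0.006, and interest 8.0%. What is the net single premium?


NSP = benefit * sum_{k=0}^{n-1} k_p_x * q * v^(k+1)
With constant q=0.006, v=0.925926
Sum = 0.049672
NSP = 140593 * 0.049672
= 6983.5702


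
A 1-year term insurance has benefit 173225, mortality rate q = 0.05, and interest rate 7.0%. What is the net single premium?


NSP = benefit * q * v
v = 1/(1+i) = 0.934579
NSP = 173225 * 0.05 * 0.934579
= 8094.6262


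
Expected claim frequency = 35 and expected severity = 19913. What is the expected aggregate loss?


E[S] = E[N] * E[X]
= 35 * 19913
= 696955


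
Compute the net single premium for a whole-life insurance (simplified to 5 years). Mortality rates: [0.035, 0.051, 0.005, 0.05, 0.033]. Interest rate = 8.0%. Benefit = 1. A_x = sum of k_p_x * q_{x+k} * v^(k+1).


v = 0.925926
Year 0: k_p_x=1.0, q=0.035, term=0.032407
Year 1: k_p_x=0.965, q=0.051, term=0.042194
Year 2: k_p_x=0.915785, q=0.005, term=0.003635
Year 3: k_p_x=0.911206, q=0.05, term=0.033488
Year 4: k_p_x=0.865646, q=0.033, term=0.019442
A_x = 0.1312


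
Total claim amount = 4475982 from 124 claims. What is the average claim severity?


severity = total / number
= 4475982 / 124
= 36096.629


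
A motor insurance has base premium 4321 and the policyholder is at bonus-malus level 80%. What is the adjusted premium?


adjusted = base * BM_level / 100
= 4321 * 80 / 100
= 4321 * 0.8
= 3456.8


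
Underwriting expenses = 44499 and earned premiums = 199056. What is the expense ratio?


Expense ratio = expenses / premiums
= 44499 / 199056
= 0.2236


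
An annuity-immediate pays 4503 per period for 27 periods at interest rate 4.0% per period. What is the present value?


PV = PMT * (1 - (1+i)^(-n)) / i
= 4503 * (1 - (1+0.04)^(-27)) / 0.04
= 4503 * (1 - 0.346817) / 0.04
= 4503 * 16.329586
= 73532.1246


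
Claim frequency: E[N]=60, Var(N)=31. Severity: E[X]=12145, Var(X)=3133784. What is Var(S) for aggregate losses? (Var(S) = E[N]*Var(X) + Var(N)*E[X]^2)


Var(S) = E[N]*Var(X) + Var(N)*E[X]^2
= 60*3133784 + 31*12145^2
= 188027040 + 4572531775
= 4.7606e+09


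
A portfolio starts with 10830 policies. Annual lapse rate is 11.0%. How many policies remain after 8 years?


remaining = initial * (1 - lapse)^years
= 10830 * (1 - 0.11)^8
= 10830 * 0.393659
= 4263.3257


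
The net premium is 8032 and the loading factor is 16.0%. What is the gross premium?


Gross = net * (1 + loading)
= 8032 * (1 + 0.16)
= 8032 * 1.16
= 9317.12


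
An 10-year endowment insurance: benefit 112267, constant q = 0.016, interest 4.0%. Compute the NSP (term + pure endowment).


Term component = 13634.5555
Pure endowment = 10_p_x * v^10 * benefit = 0.851042 * 0.675564 * 112267 = 64546.0558
NSP = 78180.6113


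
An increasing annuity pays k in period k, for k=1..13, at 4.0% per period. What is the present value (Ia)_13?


(Ia)_n = sum_{k=1}^{n} k * v^k, v = 1/(1+i)
v = 0.961538
Sum computed term by term:
(Ia)_13 = 64.4403


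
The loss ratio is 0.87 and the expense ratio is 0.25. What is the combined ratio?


Combined ratio = loss ratio + expense ratio
= 0.87 + 0.25
= 1.12


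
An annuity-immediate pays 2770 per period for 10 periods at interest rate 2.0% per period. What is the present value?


PV = PMT * (1 - (1+i)^(-n)) / i
= 2770 * (1 - (1+0.02)^(-10)) / 0.02
= 2770 * (1 - 0.820348) / 0.02
= 2770 * 8.982585
= 24881.7605


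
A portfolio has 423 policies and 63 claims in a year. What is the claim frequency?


frequency = claims / policies
= 63 / 423
= 0.1489


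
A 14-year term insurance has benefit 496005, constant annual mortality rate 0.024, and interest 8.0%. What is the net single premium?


NSP = benefit * sum_{k=0}^{n-1} k_p_x * q * v^(k+1)
With constant q=0.024, v=0.925926
Sum = 0.174852
NSP = 496005 * 0.174852
= 86727.6503


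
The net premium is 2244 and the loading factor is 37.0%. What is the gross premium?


Gross = net * (1 + loading)
= 2244 * (1 + 0.37)
= 2244 * 1.37
= 3074.28


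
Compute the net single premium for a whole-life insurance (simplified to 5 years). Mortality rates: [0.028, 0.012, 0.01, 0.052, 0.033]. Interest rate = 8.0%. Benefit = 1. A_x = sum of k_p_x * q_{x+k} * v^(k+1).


v = 0.925926
Year 0: k_p_x=1.0, q=0.028, term=0.025926
Year 1: k_p_x=0.972, q=0.012, term=0.01
Year 2: k_p_x=0.960336, q=0.01, term=0.007623
Year 3: k_p_x=0.950733, q=0.052, term=0.036338
Year 4: k_p_x=0.901295, q=0.033, term=0.020242
A_x = 0.1001


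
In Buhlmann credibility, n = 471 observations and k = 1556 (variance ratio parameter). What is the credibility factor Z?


Z = n / (n + k)
= 471 / (471 + 1556)
= 471 / 2027
= 0.2324


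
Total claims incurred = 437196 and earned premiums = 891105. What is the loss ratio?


Loss ratio = claims / premiums
= 437196 / 891105
= 0.4906


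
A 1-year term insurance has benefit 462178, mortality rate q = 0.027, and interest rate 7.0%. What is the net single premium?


NSP = benefit * q * v
v = 1/(1+i) = 0.934579
NSP = 462178 * 0.027 * 0.934579
= 11662.4355


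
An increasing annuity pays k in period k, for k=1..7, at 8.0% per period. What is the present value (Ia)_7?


(Ia)_n = sum_{k=1}^{n} k * v^k, v = 1/(1+i)
v = 0.925926
Sum computed term by term:
(Ia)_7 = 19.2306


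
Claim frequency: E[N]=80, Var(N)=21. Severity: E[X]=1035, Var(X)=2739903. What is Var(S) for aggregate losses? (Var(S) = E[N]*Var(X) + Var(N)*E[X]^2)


Var(S) = E[N]*Var(X) + Var(N)*E[X]^2
= 80*2739903 + 21*1035^2
= 219192240 + 22495725
= 2.4169e+08


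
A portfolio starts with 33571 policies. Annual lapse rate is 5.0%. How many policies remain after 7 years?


remaining = initial * (1 - lapse)^years
= 33571 * (1 - 0.05)^7
= 33571 * 0.698337
= 23443.8814


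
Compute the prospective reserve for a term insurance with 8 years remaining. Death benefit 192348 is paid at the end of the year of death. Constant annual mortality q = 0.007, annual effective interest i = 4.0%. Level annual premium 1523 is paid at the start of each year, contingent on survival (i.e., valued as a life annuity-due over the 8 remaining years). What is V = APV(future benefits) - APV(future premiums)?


v = 1/(1+i) = 0.961538
APV(future benefits) per unit = sum_{k=0}^{7} k_p_x * q * v^(k+1) = 0.046057
APV(future benefits) = 192348 * 0.046057 = 8858.9717
Life annuity-due factor ä_{x:8} = sum_{k=0}^{7} k_p_x * v^k = 6.842754
APV(future premiums) = 1523 * 6.842754 = 10421.5146
V = 8858.9717 - 10421.5146
= -1562.5429


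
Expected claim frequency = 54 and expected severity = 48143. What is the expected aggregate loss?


E[S] = E[N] * E[X]
= 54 * 48143
= 2.5997e+06


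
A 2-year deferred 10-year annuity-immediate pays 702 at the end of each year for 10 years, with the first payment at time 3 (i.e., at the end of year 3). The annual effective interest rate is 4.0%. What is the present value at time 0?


PV at time 2 of the 10-year annuity-immediate:
a_n = 702 * (1-(1+0.04)^(-10))/0.04 = 5693.8488
Discount back 2 years to time 0:
PV = 5693.8488 * (1+0.04)^(-2)
= 5693.8488 * 0.924556
= 5264.2833


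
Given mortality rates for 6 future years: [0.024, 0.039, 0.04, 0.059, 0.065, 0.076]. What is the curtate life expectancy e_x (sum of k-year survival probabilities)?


e_x = sum_{k=1}^{n} k_p_x
k_p_x values:
  1_p_x = 0.976
  2_p_x = 0.937936
  3_p_x = 0.900419
  4_p_x = 0.847294
  5_p_x = 0.79222
  6_p_x = 0.732011
e_x = 5.1859


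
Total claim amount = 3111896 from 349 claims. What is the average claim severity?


severity = total / number
= 3111896 / 349
= 8916.6074


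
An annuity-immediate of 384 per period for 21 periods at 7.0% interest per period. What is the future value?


FV = PMT * ((1+i)^n - 1) / i
= 384 * ((1.07)^21 - 1) / 0.07
= 384 * (4.140562 - 1) / 0.07
= 17228.2279


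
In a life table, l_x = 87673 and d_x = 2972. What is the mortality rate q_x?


q_x = d_x / l_x
= 2972 / 87673
= 0.0339


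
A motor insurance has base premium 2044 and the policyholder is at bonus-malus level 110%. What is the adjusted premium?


adjusted = base * BM_level / 100
= 2044 * 110 / 100
= 2044 * 1.1
= 2248.4


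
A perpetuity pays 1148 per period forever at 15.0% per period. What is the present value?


PV = PMT / i
= 1148 / 0.15
= 7653.3333


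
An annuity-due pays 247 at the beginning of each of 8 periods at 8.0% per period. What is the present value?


PV_due = PMT * (1-(1+i)^(-n))/i * (1+i)
PV_immediate = 1419.4198
PV_due = 1419.4198 * 1.08
= 1532.9734
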